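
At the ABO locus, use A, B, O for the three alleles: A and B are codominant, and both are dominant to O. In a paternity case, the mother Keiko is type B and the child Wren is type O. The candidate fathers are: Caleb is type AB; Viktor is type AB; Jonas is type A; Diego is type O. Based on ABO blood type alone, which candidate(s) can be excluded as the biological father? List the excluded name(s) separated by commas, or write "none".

A candidate is excluded only if no genotype consistent with his phenotype could produce a type O child with a type B mother.
Caleb (type AB): no genotype consistent with that phenotype can produce a type-O child with a type-B mother.
Viktor (type AB): no genotype consistent with that phenotype can produce a type-O child with a type-B mother.

Caleb, Viktor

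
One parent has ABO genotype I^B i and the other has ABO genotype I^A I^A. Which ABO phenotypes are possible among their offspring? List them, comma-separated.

A, AB

Gametes from I^B i × I^A I^A give offspring ABO genotypes I^A I^B, I^A i, i.e. phenotypes A, AB.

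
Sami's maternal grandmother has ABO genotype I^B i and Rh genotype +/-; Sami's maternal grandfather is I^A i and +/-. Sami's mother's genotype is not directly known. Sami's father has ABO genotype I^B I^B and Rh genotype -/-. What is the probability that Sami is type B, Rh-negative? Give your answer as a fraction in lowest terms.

3/8

Sami's mother's ABO genotype from I^B i × I^A i: 1/4 I^A I^B, 1/4 I^A i, 1/4 I^B i, 1/4 i i.
Crossing each possibility with the father I^B I^B and summing P(type B): 1/4·1/2 + 1/4·1/2 + 1/4·1 + 1/4·1 = 3/4.
Similarly for Rh via the mother's Rh distribution: P(Rh-) = 1/2.
Independent loci: 3/4 × 1/2 = 3/8.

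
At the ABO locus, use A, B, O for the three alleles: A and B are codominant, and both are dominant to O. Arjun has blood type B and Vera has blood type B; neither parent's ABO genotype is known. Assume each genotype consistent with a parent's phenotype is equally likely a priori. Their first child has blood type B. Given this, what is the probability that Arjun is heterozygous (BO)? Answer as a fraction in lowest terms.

7/15

Possible genotypes: Arjun ∈ {BB, BO}; Vera ∈ {BB, BO}.
Weight each parental genotype pair by prior × P(type-B child):
  BB × BB: posterior weight 4/15.
  BB × BO: posterior weight 4/15.
  BO × BB: posterior weight 4/15.
  BO × BO: posterior weight 1/5.
Sum the posterior weight over pairs where Arjun is BO: 7/15.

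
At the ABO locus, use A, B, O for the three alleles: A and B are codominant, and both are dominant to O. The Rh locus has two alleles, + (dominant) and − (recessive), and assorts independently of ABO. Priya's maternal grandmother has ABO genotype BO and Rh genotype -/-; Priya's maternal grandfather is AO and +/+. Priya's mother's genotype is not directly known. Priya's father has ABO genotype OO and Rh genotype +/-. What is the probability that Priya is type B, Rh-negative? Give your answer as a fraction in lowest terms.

Priya's mother's ABO genotype from BO × AO: 1/4 AB, 1/4 AO, 1/4 BO, 1/4 OO.
Crossing each possibility with the father OO and summing P(type B): 1/4·1/2 + 1/4·0 + 1/4·1/2 + 1/4·0 = 1/4.
Similarly for Rh via the mother's Rh distribution: P(Rh-) = 1/4.
Independent loci: 1/4 × 1/4 = 1/16.

1/16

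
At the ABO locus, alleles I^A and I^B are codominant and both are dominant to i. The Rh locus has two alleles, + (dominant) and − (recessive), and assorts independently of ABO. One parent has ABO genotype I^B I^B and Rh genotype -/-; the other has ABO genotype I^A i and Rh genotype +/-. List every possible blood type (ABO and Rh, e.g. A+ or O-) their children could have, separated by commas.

Gametes from I^B I^B × I^A i give offspring ABO genotypes I^A I^B, I^B i, i.e. phenotypes B, AB.
Rh cross -/- × +/- → phenotypes Rh+, Rh-.
Combining independently: B+, B-, AB+, AB-.

B+, B-, AB+, AB-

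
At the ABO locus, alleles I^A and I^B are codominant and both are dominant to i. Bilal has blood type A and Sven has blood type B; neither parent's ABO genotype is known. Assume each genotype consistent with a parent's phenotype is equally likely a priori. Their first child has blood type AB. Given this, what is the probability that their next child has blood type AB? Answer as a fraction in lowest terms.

25/36

Possible genotypes: Bilal ∈ {I^A I^A, I^A i}; Sven ∈ {I^B I^B, I^B i}.
Weight each parental genotype pair by prior × P(type-AB child):
  I^A I^A × I^B I^B: posterior weight 4/9; P(next child type AB) = 1.
  I^A I^A × I^B i: posterior weight 2/9; P(next child type AB) = 1/2.
  I^A i × I^B I^B: posterior weight 2/9; P(next child type AB) = 1/2.
  I^A i × I^B i: posterior weight 1/9; P(next child type AB) = 1/4.
Weighted sum = 25/36.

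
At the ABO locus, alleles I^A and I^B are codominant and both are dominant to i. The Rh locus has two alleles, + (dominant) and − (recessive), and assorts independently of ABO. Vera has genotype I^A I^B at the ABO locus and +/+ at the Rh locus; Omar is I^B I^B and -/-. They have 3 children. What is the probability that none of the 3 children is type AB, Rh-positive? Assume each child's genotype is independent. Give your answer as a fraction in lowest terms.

1/8

ABO cross I^A I^B × I^B I^B → 1/2 B, 1/2 AB.
Rh cross +/+ × -/- → 1 Rh+; so P(type AB, Rh-positive) = 1/2 × 1 = 1/2 per child.
P(not type AB, Rh-positive) = 1/2 for one child; (1/2)^3 = 1/8.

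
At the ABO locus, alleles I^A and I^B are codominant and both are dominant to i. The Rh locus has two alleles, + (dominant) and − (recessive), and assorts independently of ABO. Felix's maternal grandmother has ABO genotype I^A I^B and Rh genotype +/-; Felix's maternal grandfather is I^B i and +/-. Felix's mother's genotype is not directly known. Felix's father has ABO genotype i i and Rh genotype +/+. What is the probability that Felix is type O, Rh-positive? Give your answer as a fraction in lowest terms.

1/4

Felix's mother's ABO genotype from I^A I^B × I^B i: 1/4 I^A I^B, 1/4 I^A i, 1/4 I^B I^B, 1/4 I^B i.
Crossing each possibility with the father i i and summing P(type O): 1/4·0 + 1/4·1/2 + 1/4·0 + 1/4·1/2 = 1/4.
Similarly for Rh via the mother's Rh distribution: P(Rh+) = 1.
Independent loci: 1/4 × 1 = 1/4.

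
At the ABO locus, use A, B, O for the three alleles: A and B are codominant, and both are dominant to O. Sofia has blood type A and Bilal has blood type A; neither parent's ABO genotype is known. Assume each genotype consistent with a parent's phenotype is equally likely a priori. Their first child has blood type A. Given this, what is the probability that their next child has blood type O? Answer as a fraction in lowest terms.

Possible genotypes: Sofia ∈ {AA, AO}; Bilal ∈ {AA, AO}.
Weight each parental genotype pair by prior × P(type-A child):
  AA × AA: posterior weight 4/15; P(next child type O) = 0.
  AA × AO: posterior weight 4/15; P(next child type O) = 0.
  AO × AA: posterior weight 4/15; P(next child type O) = 0.
  AO × AO: posterior weight 1/5; P(next child type O) = 1/4.
Weighted sum = 1/20.

1/20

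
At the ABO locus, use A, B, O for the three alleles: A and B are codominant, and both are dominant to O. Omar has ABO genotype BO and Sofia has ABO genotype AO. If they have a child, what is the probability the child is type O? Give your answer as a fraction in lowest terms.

1/4

ABO cross BO × AO → offspring phenotypes: 1/4 O, 1/4 A, 1/4 B, 1/4 AB.
So P(type O) = 1/4.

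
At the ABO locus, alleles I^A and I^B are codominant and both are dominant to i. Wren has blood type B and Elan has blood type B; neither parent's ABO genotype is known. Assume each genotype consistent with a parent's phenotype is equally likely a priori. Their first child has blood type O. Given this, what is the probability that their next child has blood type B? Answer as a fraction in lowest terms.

3/4

Possible genotypes: Wren ∈ {I^B I^B, I^B i}; Elan ∈ {I^B I^B, I^B i}.
Weight each parental genotype pair by prior × P(type-O child):
  I^B i × I^B i: posterior weight 1; P(next child type B) = 3/4.
Weighted sum = 3/4.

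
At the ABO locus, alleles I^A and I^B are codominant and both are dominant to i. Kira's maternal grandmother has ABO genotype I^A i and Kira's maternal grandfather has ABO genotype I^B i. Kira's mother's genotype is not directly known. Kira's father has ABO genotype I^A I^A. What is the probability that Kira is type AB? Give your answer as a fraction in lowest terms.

1/4

Kira's mother's ABO genotype from I^A i × I^B i: 1/4 I^A I^B, 1/4 I^A i, 1/4 I^B i, 1/4 i i.
Crossing each possibility with the father I^A I^A and summing P(type AB): 1/4·1/2 + 1/4·0 + 1/4·1/2 + 1/4·0 = 1/4.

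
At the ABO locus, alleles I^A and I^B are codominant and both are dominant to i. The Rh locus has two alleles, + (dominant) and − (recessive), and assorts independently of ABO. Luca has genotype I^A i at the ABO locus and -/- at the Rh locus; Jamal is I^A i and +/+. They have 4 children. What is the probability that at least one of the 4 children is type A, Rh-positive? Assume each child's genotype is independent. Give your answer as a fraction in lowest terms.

ABO cross I^A i × I^A i → 1/4 O, 3/4 A.
Rh cross -/- × +/+ → 1 Rh+; so P(type A, Rh-positive) = 3/4 × 1 = 3/4 per child.
P(none) = (1/4)^4 = 1/256; P(at least one) = 1 − 1/256 = 255/256.

255/256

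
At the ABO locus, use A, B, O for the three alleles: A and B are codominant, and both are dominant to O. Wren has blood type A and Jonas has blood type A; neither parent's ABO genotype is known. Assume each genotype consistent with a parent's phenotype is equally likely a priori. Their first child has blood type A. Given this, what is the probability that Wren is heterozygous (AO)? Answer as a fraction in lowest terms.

7/15

Possible genotypes: Wren ∈ {AA, AO}; Jonas ∈ {AA, AO}.
Weight each parental genotype pair by prior × P(type-A child):
  AA × AA: posterior weight 4/15.
  AA × AO: posterior weight 4/15.
  AO × AA: posterior weight 4/15.
  AO × AO: posterior weight 1/5.
Sum the posterior weight over pairs where Wren is AO: 7/15.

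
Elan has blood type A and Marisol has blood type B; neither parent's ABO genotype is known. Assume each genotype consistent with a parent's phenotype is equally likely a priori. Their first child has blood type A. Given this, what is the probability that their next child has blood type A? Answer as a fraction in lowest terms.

Possible genotypes: Elan ∈ {I^A I^A, I^A i}; Marisol ∈ {I^B I^B, I^B i}.
Weight each parental genotype pair by prior × P(type-A child):
  I^A I^A × I^B i: posterior weight 2/3; P(next child type A) = 1/2.
  I^A i × I^B i: posterior weight 1/3; P(next child type A) = 1/4.
Weighted sum = 5/12.

5/12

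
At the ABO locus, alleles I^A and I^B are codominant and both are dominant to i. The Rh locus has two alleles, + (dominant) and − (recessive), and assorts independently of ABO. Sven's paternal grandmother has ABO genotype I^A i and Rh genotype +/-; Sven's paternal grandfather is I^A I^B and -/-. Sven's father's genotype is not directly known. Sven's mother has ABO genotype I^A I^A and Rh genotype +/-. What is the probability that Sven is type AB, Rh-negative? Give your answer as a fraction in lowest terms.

Sven's father's ABO genotype from I^A i × I^A I^B: 1/4 I^A I^A, 1/4 I^A I^B, 1/4 I^A i, 1/4 I^B i.
Crossing each possibility with the mother I^A I^A and summing P(type AB): 1/4·0 + 1/4·1/2 + 1/4·0 + 1/4·1/2 = 1/4.
Similarly for Rh via the father's Rh distribution: P(Rh-) = 3/8.
Independent loci: 1/4 × 3/8 = 3/32.

3/32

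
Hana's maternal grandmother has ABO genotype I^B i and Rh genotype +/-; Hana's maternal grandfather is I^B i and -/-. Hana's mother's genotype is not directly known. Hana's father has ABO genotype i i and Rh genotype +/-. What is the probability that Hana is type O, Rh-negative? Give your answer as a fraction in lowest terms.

3/16

Hana's mother's ABO genotype from I^B i × I^B i: 1/4 I^B I^B, 1/2 I^B i, 1/4 i i.
Crossing each possibility with the father i i and summing P(type O): 1/4·0 + 1/2·1/2 + 1/4·1 = 1/2.
Similarly for Rh via the mother's Rh distribution: P(Rh-) = 3/8.
Independent loci: 1/2 × 3/8 = 3/16.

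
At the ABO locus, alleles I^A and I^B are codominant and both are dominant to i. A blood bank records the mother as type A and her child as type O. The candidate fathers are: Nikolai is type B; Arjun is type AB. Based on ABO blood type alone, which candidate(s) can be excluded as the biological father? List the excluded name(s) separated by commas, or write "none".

A candidate is excluded only if no genotype consistent with his phenotype could produce a type O child with a type A mother.
Arjun (type AB): no genotype consistent with that phenotype can produce a type-O child with a type-A mother.

Arjun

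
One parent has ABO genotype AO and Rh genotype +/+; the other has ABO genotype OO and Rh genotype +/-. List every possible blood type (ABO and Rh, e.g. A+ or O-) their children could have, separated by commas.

O+, A+

Gametes from AO × OO give offspring ABO genotypes AO, OO, i.e. phenotypes O, A.
Rh cross +/+ × +/- → phenotypes Rh+.
Combining independently: O+, A+.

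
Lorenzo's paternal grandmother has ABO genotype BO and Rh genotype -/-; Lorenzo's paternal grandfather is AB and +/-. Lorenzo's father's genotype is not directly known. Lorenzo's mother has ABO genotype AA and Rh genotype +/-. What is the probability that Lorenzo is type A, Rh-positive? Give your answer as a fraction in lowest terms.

5/16

Lorenzo's father's ABO genotype from BO × AB: 1/4 AB, 1/4 AO, 1/4 BB, 1/4 BO.
Crossing each possibility with the mother AA and summing P(type A): 1/4·1/2 + 1/4·1 + 1/4·0 + 1/4·1/2 = 1/2.
Similarly for Rh via the father's Rh distribution: P(Rh+) = 5/8.
Independent loci: 1/2 × 5/8 = 5/16.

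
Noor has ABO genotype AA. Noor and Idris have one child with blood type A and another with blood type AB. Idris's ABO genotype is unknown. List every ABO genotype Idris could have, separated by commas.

AB, BO

For each candidate genotype of Idris, check whether crossing it with AA can produce every observed child phenotype.
  AA → possible child types {A} ✗
  AB → possible child types {A, AB} ✓
  AO → possible child types {A} ✗
  BB → possible child types {AB} ✗
  BO → possible child types {A, AB} ✓
  OO → possible child types {A} ✗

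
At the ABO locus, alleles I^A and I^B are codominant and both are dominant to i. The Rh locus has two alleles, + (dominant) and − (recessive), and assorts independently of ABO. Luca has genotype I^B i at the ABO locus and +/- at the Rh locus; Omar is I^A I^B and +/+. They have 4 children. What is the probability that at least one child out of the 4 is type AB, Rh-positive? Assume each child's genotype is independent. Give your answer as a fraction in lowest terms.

175/256

ABO cross I^B i × I^A I^B → 1/4 A, 1/2 B, 1/4 AB.
Rh cross +/- × +/+ → 1 Rh+; so P(type AB, Rh-positive) = 1/4 × 1 = 1/4 per child.
P(none) = (3/4)^4 = 81/256; P(at least one) = 1 − 81/256 = 175/256.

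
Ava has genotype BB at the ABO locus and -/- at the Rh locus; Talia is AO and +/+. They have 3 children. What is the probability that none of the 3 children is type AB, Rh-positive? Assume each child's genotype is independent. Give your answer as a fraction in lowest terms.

1/8

ABO cross BB × AO → 1/2 B, 1/2 AB.
Rh cross -/- × +/+ → 1 Rh+; so P(type AB, Rh-positive) = 1/2 × 1 = 1/2 per child.
P(not type AB, Rh-positive) = 1/2 for one child; (1/2)^3 = 1/8.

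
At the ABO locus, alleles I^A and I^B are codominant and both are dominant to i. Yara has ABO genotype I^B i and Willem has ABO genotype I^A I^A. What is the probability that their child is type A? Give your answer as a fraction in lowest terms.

1/2

ABO cross I^B i × I^A I^A → offspring phenotypes: 1/2 A, 1/2 AB.
So P(type A) = 1/2.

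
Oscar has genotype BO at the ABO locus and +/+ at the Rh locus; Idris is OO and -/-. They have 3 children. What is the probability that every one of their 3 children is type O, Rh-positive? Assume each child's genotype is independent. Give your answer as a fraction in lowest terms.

1/8

ABO cross BO × OO → 1/2 O, 1/2 B.
Rh cross +/+ × -/- → 1 Rh+; so P(type O, Rh-positive) = 1/2 × 1 = 1/2 per child.
All 3 independent: (1/2)^3 = 1/8.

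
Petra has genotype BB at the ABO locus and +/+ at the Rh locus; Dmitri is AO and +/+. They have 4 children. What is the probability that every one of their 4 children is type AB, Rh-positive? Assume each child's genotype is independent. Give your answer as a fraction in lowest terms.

1/16

ABO cross BB × AO → 1/2 B, 1/2 AB.
Rh cross +/+ × +/+ → 1 Rh+; so P(type AB, Rh-positive) = 1/2 × 1 = 1/2 per child.
All 4 independent: (1/2)^4 = 1/16.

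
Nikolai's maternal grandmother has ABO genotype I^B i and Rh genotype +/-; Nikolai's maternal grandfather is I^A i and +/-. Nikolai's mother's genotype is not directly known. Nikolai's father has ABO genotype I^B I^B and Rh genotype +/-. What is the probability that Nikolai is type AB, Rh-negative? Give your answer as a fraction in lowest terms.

Nikolai's mother's ABO genotype from I^B i × I^A i: 1/4 I^A I^B, 1/4 I^A i, 1/4 I^B i, 1/4 i i.
Crossing each possibility with the father I^B I^B and summing P(type AB): 1/4·1/2 + 1/4·1/2 + 1/4·0 + 1/4·0 = 1/4.
Similarly for Rh via the mother's Rh distribution: P(Rh-) = 1/4.
Independent loci: 1/4 × 1/4 = 1/16.

1/16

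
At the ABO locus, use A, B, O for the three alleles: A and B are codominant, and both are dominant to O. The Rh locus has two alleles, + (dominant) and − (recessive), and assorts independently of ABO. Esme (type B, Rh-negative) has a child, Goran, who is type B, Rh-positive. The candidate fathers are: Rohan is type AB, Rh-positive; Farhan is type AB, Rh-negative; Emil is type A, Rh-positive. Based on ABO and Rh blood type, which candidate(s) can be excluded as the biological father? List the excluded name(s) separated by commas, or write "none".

Farhan

A candidate is excluded only if no genotype consistent with his phenotype could produce a type B, Rh-positive child with a type B, Rh-negative mother.
Farhan (type AB, Rh-): no genotype consistent with that phenotype can produce a type-B Rh+ child with a type-B mother.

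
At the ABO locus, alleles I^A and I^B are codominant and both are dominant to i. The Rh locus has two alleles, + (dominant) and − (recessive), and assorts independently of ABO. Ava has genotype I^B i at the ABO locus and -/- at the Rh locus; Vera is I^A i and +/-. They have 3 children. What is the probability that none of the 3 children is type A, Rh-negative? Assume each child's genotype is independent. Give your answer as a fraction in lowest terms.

ABO cross I^B i × I^A i → 1/4 O, 1/4 A, 1/4 B, 1/4 AB.
Rh cross -/- × +/- → 1/2 Rh+, 1/2 Rh-; so P(type A, Rh-negative) = 1/4 × 1/2 = 1/8 per child.
P(not type A, Rh-negative) = 7/8 for one child; (7/8)^3 = 343/512.

343/512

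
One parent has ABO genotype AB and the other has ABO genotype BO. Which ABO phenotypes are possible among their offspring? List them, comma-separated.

Gametes from AB × BO give offspring ABO genotypes AB, AO, BB, BO, i.e. phenotypes A, B, AB.

A, B, AB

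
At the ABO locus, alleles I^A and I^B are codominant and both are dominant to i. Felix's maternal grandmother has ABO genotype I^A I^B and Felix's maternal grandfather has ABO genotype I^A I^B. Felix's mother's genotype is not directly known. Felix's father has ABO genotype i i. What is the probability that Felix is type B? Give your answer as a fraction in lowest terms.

Felix's mother's ABO genotype from I^A I^B × I^A I^B: 1/4 I^A I^A, 1/2 I^A I^B, 1/4 I^B I^B.
Crossing each possibility with the father i i and summing P(type B): 1/4·0 + 1/2·1/2 + 1/4·1 = 1/2.

1/2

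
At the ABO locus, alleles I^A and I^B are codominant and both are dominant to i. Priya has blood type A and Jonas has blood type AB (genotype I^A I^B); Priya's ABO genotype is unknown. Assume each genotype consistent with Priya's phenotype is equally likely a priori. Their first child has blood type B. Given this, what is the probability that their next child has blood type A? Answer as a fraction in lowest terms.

1/2

Possible genotypes: Priya ∈ {I^A I^A, I^A i}; Jonas ∈ {I^A I^B}.
Weight each parental genotype pair by prior × P(type-B child):
  I^A i × I^A I^B: posterior weight 1; P(next child type A) = 1/2.
Weighted sum = 1/2.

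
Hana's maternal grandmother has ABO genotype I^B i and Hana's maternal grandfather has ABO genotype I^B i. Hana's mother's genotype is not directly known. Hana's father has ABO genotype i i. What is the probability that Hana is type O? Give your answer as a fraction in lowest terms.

1/2

Hana's mother's ABO genotype from I^B i × I^B i: 1/4 I^B I^B, 1/2 I^B i, 1/4 i i.
Crossing each possibility with the father i i and summing P(type O): 1/4·0 + 1/2·1/2 + 1/4·1 = 1/2.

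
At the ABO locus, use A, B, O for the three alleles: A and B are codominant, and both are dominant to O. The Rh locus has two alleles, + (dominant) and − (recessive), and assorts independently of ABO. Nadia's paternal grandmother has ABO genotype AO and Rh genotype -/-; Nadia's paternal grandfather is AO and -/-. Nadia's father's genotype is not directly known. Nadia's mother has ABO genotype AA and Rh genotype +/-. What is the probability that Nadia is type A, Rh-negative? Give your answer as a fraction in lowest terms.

Nadia's father's ABO genotype from AO × AO: 1/4 AA, 1/2 AO, 1/4 OO.
Crossing each possibility with the mother AA and summing P(type A): 1/4·1 + 1/2·1 + 1/4·1 = 1.
Similarly for Rh via the father's Rh distribution: P(Rh-) = 1/2.
Independent loci: 1 × 1/2 = 1/2.

1/2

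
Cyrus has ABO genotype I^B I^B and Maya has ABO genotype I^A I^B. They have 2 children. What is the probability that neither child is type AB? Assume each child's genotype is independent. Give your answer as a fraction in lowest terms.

ABO cross I^B I^B × I^A I^B → 1/2 B, 1/2 AB.
So P(type AB) = 1/2 per child.
P(not type AB) = 1/2 for one child; (1/2)^2 = 1/4.

1/4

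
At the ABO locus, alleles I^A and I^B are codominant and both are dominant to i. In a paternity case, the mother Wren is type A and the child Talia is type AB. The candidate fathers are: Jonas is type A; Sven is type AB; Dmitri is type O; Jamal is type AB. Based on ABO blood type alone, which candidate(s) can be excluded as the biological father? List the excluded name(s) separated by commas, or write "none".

Jonas, Dmitri

A candidate is excluded only if no genotype consistent with his phenotype could produce a type AB child with a type A mother.
Jonas (type A): no genotype consistent with that phenotype can produce a type-AB child with a type-A mother.
Dmitri (type O): no genotype consistent with that phenotype can produce a type-AB child with a type-A mother.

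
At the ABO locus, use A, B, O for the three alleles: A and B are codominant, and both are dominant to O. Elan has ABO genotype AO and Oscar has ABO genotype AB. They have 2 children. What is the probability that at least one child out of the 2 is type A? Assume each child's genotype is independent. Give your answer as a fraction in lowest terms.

ABO cross AO × AB → 1/2 A, 1/4 B, 1/4 AB.
So P(type A) = 1/2 per child.
P(none) = (1/2)^2 = 1/4; P(at least one) = 1 − 1/4 = 3/4.

3/4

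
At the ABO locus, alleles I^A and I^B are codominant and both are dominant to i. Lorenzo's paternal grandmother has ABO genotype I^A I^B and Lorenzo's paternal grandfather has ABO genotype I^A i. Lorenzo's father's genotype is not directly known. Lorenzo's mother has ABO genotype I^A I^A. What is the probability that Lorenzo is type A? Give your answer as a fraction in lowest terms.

Lorenzo's father's ABO genotype from I^A I^B × I^A i: 1/4 I^A I^A, 1/4 I^A I^B, 1/4 I^A i, 1/4 I^B i.
Crossing each possibility with the mother I^A I^A and summing P(type A): 1/4·1 + 1/4·1/2 + 1/4·1 + 1/4·1/2 = 3/4.

3/4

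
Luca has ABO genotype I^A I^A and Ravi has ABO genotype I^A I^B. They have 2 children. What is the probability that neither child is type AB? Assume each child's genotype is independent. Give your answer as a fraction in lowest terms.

ABO cross I^A I^A × I^A I^B → 1/2 A, 1/2 AB.
So P(type AB) = 1/2 per child.
P(not type AB) = 1/2 for one child; (1/2)^2 = 1/4.

1/4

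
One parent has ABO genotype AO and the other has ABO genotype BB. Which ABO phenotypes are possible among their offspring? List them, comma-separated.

Gametes from AO × BB give offspring ABO genotypes AB, BO, i.e. phenotypes B, AB.

B, AB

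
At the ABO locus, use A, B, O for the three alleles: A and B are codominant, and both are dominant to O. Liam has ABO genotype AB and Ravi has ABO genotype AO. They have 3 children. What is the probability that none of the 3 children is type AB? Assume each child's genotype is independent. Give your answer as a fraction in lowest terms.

27/64

ABO cross AB × AO → 1/2 A, 1/4 B, 1/4 AB.
So P(type AB) = 1/4 per child.
P(not type AB) = 3/4 for one child; (3/4)^3 = 27/64.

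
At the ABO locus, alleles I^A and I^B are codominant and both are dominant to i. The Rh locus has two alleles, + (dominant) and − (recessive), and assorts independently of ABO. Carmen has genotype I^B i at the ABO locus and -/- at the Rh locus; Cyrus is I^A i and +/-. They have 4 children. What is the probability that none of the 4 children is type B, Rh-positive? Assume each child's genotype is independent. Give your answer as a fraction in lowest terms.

2401/4096

ABO cross I^B i × I^A i → 1/4 O, 1/4 A, 1/4 B, 1/4 AB.
Rh cross -/- × +/- → 1/2 Rh+, 1/2 Rh-; so P(type B, Rh-positive) = 1/4 × 1/2 = 1/8 per child.
P(not type B, Rh-positive) = 7/8 for one child; (7/8)^4 = 2401/4096.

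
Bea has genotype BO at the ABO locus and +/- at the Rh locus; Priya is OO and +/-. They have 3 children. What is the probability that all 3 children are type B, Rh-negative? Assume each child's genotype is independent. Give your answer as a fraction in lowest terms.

ABO cross BO × OO → 1/2 O, 1/2 B.
Rh cross +/- × +/- → 3/4 Rh+, 1/4 Rh-; so P(type B, Rh-negative) = 1/2 × 1/4 = 1/8 per child.
All 3 independent: (1/8)^3 = 1/512.

1/512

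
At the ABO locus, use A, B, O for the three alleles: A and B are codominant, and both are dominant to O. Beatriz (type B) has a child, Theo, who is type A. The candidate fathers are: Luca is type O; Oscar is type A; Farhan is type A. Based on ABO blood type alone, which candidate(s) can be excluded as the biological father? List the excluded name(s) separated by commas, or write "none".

Luca

A candidate is excluded only if no genotype consistent with his phenotype could produce a type A child with a type B mother.
Luca (type O): no genotype consistent with that phenotype can produce a type-A child with a type-B mother.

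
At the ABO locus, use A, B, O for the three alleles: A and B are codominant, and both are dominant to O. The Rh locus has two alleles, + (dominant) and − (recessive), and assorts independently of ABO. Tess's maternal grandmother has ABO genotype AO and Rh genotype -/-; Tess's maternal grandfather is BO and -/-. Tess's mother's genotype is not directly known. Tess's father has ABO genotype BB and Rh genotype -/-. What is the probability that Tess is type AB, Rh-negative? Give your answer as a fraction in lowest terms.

Tess's mother's ABO genotype from AO × BO: 1/4 AB, 1/4 AO, 1/4 BO, 1/4 OO.
Crossing each possibility with the father BB and summing P(type AB): 1/4·1/2 + 1/4·1/2 + 1/4·0 + 1/4·0 = 1/4.
Similarly for Rh via the mother's Rh distribution: P(Rh-) = 1.
Independent loci: 1/4 × 1 = 1/4.

1/4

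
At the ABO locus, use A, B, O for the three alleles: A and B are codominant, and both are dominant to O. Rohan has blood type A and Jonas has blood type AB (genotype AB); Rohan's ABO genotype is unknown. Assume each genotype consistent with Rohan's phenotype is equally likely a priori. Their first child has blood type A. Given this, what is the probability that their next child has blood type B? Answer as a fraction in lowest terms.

Possible genotypes: Rohan ∈ {AA, AO}; Jonas ∈ {AB}.
Weight each parental genotype pair by prior × P(type-A child):
  AA × AB: posterior weight 1/2; P(next child type B) = 0.
  AO × AB: posterior weight 1/2; P(next child type B) = 1/4.
Weighted sum = 1/8.

1/8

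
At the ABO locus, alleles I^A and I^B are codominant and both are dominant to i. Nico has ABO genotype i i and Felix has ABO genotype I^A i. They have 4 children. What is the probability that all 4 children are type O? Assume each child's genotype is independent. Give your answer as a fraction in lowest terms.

1/16

ABO cross i i × I^A i → 1/2 O, 1/2 A.
So P(type O) = 1/2 per child.
All 4 independent: (1/2)^4 = 1/16.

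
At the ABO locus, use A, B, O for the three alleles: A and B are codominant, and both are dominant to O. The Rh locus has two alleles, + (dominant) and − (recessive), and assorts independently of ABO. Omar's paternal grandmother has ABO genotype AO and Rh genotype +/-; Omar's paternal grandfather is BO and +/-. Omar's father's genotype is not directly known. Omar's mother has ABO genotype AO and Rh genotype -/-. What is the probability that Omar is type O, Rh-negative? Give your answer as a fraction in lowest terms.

Omar's father's ABO genotype from AO × BO: 1/4 AB, 1/4 AO, 1/4 BO, 1/4 OO.
Crossing each possibility with the mother AO and summing P(type O): 1/4·0 + 1/4·1/4 + 1/4·1/4 + 1/4·1/2 = 1/4.
Similarly for Rh via the father's Rh distribution: P(Rh-) = 1/2.
Independent loci: 1/4 × 1/2 = 1/8.

1/8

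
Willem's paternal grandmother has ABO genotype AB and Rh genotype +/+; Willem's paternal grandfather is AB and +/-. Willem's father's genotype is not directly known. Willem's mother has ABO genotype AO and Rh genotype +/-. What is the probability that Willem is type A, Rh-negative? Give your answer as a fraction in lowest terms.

1/16

Willem's father's ABO genotype from AB × AB: 1/4 AA, 1/2 AB, 1/4 BB.
Crossing each possibility with the mother AO and summing P(type A): 1/4·1 + 1/2·1/2 + 1/4·0 = 1/2.
Similarly for Rh via the father's Rh distribution: P(Rh-) = 1/8.
Independent loci: 1/2 × 1/8 = 1/16.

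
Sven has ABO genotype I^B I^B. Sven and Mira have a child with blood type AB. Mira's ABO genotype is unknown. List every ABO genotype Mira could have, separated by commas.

I^A I^A, I^A I^B, I^A i

For each candidate genotype of Mira, check whether crossing it with I^B I^B can produce every observed child phenotype.
  I^A I^A → possible child types {AB} ✓
  I^A I^B → possible child types {B, AB} ✓
  I^A i → possible child types {B, AB} ✓
  I^B I^B → possible child types {B} ✗
  I^B i → possible child types {B} ✗
  i i → possible child types {B} ✗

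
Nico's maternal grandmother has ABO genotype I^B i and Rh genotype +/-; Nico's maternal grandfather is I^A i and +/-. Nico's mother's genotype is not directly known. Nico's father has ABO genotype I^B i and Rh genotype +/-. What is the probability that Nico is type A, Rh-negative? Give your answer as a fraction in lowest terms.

Nico's mother's ABO genotype from I^B i × I^A i: 1/4 I^A I^B, 1/4 I^A i, 1/4 I^B i, 1/4 i i.
Crossing each possibility with the father I^B i and summing P(type A): 1/4·1/4 + 1/4·1/4 + 1/4·0 + 1/4·0 = 1/8.
Similarly for Rh via the mother's Rh distribution: P(Rh-) = 1/4.
Independent loci: 1/8 × 1/4 = 1/32.

1/32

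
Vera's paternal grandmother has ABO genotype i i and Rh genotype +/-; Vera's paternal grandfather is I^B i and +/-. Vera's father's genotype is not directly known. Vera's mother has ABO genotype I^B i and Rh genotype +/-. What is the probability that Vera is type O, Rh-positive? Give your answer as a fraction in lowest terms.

9/32

Vera's father's ABO genotype from i i × I^B i: 1/2 I^B i, 1/2 i i.
Crossing each possibility with the mother I^B i and summing P(type O): 1/2·1/4 + 1/2·1/2 = 3/8.
Similarly for Rh via the father's Rh distribution: P(Rh+) = 3/4.
Independent loci: 3/8 × 3/4 = 9/32.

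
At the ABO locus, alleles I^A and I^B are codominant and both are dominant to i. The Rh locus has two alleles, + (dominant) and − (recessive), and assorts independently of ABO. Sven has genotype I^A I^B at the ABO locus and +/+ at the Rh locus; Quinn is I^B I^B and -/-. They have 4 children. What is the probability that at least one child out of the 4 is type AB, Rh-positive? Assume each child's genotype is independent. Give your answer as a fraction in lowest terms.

ABO cross I^A I^B × I^B I^B → 1/2 B, 1/2 AB.
Rh cross +/+ × -/- → 1 Rh+; so P(type AB, Rh-positive) = 1/2 × 1 = 1/2 per child.
P(none) = (1/2)^4 = 1/16; P(at least one) = 1 − 1/16 = 15/16.

15/16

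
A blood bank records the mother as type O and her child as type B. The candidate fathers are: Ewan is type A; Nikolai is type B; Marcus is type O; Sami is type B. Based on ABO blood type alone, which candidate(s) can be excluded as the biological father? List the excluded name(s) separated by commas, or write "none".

Ewan, Marcus

A candidate is excluded only if no genotype consistent with his phenotype could produce a type B child with a type O mother.
Ewan (type A): no genotype consistent with that phenotype can produce a type-B child with a type-O mother.
Marcus (type O): no genotype consistent with that phenotype can produce a type-B child with a type-O mother.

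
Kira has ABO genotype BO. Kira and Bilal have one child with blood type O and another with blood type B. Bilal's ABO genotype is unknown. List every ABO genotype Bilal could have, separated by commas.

AO, BO, OO

For each candidate genotype of Bilal, check whether crossing it with BO can produce every observed child phenotype.
  AA → possible child types {A, AB} ✗
  AB → possible child types {A, B, AB} ✗
  AO → possible child types {O, A, B, AB} ✓
  BB → possible child types {B} ✗
  BO → possible child types {O, B} ✓
  OO → possible child types {O, B} ✓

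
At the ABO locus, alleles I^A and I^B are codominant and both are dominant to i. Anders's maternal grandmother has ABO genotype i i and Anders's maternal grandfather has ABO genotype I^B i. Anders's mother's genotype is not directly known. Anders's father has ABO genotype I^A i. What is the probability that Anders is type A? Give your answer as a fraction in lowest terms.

3/8

Anders's mother's ABO genotype from i i × I^B i: 1/2 I^B i, 1/2 i i.
Crossing each possibility with the father I^A i and summing P(type A): 1/2·1/4 + 1/2·1/2 = 3/8.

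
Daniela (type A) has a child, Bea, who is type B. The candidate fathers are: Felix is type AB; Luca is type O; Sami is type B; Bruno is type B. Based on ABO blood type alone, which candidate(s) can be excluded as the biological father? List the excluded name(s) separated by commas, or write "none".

Luca

A candidate is excluded only if no genotype consistent with his phenotype could produce a type B child with a type A mother.
Luca (type O): no genotype consistent with that phenotype can produce a type-B child with a type-A mother.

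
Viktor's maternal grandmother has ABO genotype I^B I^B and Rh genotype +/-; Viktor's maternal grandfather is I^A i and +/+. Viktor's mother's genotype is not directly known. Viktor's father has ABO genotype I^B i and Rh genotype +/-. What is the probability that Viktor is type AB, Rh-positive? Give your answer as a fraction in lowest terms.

Viktor's mother's ABO genotype from I^B I^B × I^A i: 1/2 I^A I^B, 1/2 I^B i.
Crossing each possibility with the father I^B i and summing P(type AB): 1/2·1/4 + 1/2·0 = 1/8.
Similarly for Rh via the mother's Rh distribution: P(Rh+) = 7/8.
Independent loci: 1/8 × 7/8 = 7/64.

7/64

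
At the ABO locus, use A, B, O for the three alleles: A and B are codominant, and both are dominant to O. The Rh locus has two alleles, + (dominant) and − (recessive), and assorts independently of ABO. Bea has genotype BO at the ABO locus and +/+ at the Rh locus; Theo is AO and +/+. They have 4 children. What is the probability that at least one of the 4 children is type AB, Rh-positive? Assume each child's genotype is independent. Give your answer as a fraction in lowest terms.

175/256

ABO cross BO × AO → 1/4 O, 1/4 A, 1/4 B, 1/4 AB.
Rh cross +/+ × +/+ → 1 Rh+; so P(type AB, Rh-positive) = 1/4 × 1 = 1/4 per child.
P(none) = (3/4)^4 = 81/256; P(at least one) = 1 − 81/256 = 175/256.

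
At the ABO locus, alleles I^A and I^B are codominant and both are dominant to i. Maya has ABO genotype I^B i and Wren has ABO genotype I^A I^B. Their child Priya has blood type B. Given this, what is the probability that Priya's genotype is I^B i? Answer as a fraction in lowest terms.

1/2

Cross I^B i × I^A I^B → 1/4 I^A I^B, 1/4 I^A i, 1/4 I^B I^B, 1/4 I^B i.
Type-B genotypes among offspring: I^B I^B (1/4), I^B i (1/4); total 1/2.
P(I^B i | type B) = (1/4) / (1/2) = 1/2.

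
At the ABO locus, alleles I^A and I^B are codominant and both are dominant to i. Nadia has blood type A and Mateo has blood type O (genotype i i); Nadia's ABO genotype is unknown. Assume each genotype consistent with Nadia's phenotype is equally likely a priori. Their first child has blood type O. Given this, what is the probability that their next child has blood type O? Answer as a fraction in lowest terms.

1/2

Possible genotypes: Nadia ∈ {I^A I^A, I^A i}; Mateo ∈ {i i}.
Weight each parental genotype pair by prior × P(type-O child):
  I^A i × i i: posterior weight 1; P(next child type O) = 1/2.
Weighted sum = 1/2.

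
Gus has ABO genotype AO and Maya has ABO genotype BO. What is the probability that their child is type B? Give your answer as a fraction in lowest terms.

1/4

ABO cross AO × BO → offspring phenotypes: 1/4 O, 1/4 A, 1/4 B, 1/4 AB.
So P(type B) = 1/4.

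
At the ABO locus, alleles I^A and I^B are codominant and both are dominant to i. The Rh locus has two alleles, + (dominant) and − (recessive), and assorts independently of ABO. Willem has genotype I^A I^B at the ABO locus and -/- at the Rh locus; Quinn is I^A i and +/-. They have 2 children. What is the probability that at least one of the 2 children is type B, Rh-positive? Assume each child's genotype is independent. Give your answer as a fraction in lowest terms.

15/64

ABO cross I^A I^B × I^A i → 1/2 A, 1/4 B, 1/4 AB.
Rh cross -/- × +/- → 1/2 Rh+, 1/2 Rh-; so P(type B, Rh-positive) = 1/4 × 1/2 = 1/8 per child.
P(none) = (7/8)^2 = 49/64; P(at least one) = 1 − 49/64 = 15/64.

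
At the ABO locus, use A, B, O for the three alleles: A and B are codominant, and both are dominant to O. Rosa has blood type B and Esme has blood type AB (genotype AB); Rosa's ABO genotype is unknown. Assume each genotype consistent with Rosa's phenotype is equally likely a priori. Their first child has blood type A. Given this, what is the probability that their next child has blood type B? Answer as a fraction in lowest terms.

1/2

Possible genotypes: Rosa ∈ {BB, BO}; Esme ∈ {AB}.
Weight each parental genotype pair by prior × P(type-A child):
  BO × AB: posterior weight 1; P(next child type B) = 1/2.
Weighted sum = 1/2.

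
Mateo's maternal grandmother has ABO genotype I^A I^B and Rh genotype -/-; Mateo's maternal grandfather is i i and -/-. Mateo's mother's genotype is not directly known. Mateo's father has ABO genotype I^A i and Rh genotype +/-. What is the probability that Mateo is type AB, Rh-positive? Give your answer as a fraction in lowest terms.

Mateo's mother's ABO genotype from I^A I^B × i i: 1/2 I^A i, 1/2 I^B i.
Crossing each possibility with the father I^A i and summing P(type AB): 1/2·0 + 1/2·1/4 = 1/8.
Similarly for Rh via the mother's Rh distribution: P(Rh+) = 1/2.
Independent loci: 1/8 × 1/2 = 1/16.

1/16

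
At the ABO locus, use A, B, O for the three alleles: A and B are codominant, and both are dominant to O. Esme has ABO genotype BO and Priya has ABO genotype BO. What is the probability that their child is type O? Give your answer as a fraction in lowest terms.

ABO cross BO × BO → offspring phenotypes: 1/4 O, 3/4 B.
So P(type O) = 1/4.

1/4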